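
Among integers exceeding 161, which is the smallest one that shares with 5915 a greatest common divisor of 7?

5915 = 7·845. Any k with gcd(k, 5915) = 7 is a multiple of 7, say 7s, with s coprime to 845.
Need s > 161/7, so s ≥ 24. First s ≥ 24 with gcd(s, 845) = 1 is s = 24. Thus k = 7·24 = 168.

168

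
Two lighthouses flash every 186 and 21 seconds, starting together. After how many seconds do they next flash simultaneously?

1302

186 = 2 · 3 · 31; 21 = 3 · 7
max exponents: 2 · 3 · 7 · 31 = 1302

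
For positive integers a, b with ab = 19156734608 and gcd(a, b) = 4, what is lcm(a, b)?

Since gcd(a,b)·lcm(a,b) = ab, lcm = 19156734608/4 = 4789183652.

4789183652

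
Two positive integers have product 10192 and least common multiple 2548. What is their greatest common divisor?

From gcd × lcm = uv: gcd = 10192 / 2548 = 4.

4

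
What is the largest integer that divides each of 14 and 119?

Euclid: 119 = 8·14 + 7; 14 = 2·7 + 0. Last nonzero remainder: 7.

7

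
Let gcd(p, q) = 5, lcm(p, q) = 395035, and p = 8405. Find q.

235

Using pq = gcd(p,q)·lcm(p,q) = 5·395035 = 1975175, we get q = 1975175/8405 = 235.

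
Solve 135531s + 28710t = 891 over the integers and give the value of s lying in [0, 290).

Euclid: 135531 = 4·28710 + 20691; 28710 = 1·20691 + 8019; 20691 = 2·8019 + 4653; 8019 = 1·4653 + 3366; 4653 = 1·3366 + 1287; 3366 = 2·1287 + 792; 1287 = 1·792 + 495; 792 = 1·495 + 297; 495 = 1·297 + 198; 297 = 1·198 + 99; 198 = 2·99 + 0 → gcd = 99; 891 = 99·9.
Back-substitution yields 135531·(-111) + 28710·(524) = 99, so one solution is s = -111·9 = -999, t = 524·9 = 4716.
Solutions in s differ by 28710/99 = 290; the one in [0, 290) is -999 mod 290 = 161.

161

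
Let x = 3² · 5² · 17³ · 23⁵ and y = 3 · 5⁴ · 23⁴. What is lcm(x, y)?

max exponent per prime: 3² · 5⁴ · 17³ · 23⁵ = 177872361519375

177872361519375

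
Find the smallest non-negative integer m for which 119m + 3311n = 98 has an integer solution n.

gcd(119, 3311) = 7 (Euclid: 3311 = 27·119 + 98; 119 = 1·98 + 21; 98 = 4·21 + 14; 21 = 1·14 + 7; 14 = 2·7 + 0), and 7 | 98.
Extended Euclid: 119·(167) + 3311·(-6) = 7. Scale by 14: m₀ = 2338.
General solution m = m₀ + 473t; reducing mod 473 gives m = 446 (and n = -16).

446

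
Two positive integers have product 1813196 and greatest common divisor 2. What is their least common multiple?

For any two positive integers, gcd × lcm equals their product. Hence lcm = 1813196 / 2 = 906598.

906598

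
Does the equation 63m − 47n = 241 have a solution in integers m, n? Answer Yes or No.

By Bézout, 63m − 47n = 241 has integer solutions iff gcd(63, 47) | 241.
Euclid: 63 = 1·47 + 16; 47 = 2·16 + 15; 16 = 1·15 + 1; 15 = 15·1 + 0. gcd = 1; 241 mod 1 = 0. Yes.

Yes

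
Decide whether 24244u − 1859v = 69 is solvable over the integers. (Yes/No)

By Bézout, 24244u − 1859v = 69 has integer solutions iff gcd(24244, 1859) | 69.
Euclid: 24244 = 13·1859 + 77; 1859 = 24·77 + 11; 77 = 7·11 + 0. gcd = 11; 69 mod 11 = 3. No.

No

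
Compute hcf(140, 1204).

28

Euclid: 1204 = 8·140 + 84; 140 = 1·84 + 56; 84 = 1·56 + 28; 56 = 2·28 + 0. Last nonzero remainder: 28.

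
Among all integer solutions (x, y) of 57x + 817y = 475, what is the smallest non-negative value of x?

37

Euclid: 817 = 14·57 + 19; 57 = 3·19 + 0 → gcd = 19; 475 = 19·25.
Back-substitution yields 57·(-14) + 817·(1) = 19, so one solution is x = -14·25 = -350, y = 1·25 = 25.
Solutions in x differ by 817/19 = 43; the one in [0, 43) is -350 mod 43 = 37.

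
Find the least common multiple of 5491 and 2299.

664411

5491 = 17² · 19; 2299 = 11² · 19
max exponents: 11² · 17² · 19 = 664411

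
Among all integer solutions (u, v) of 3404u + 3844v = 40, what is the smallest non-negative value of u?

262

Euclid: 3844 = 1·3404 + 440; 3404 = 7·440 + 324; 440 = 1·324 + 116; 324 = 2·116 + 92; 116 = 1·92 + 24; 92 = 3·24 + 20; 24 = 1·20 + 4; 20 = 5·4 + 0 → gcd = 4; 40 = 4·10.
Back-substitution yields 3404·(-166) + 3844·(147) = 4, so one solution is u = -166·10 = -1660, v = 147·10 = 1470.
Solutions in u differ by 3844/4 = 961; the one in [0, 961) is -1660 mod 961 = 262.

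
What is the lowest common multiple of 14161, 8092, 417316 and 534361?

lcm(14161, 8092) = 14161·8092/gcd = 114590812/2023 = 56644
lcm(56644, 417316) = 56644·417316/gcd = 23638447504/1156 = 20448484
lcm(20448484, 534361) = 20448484·534361/gcd = 10926872358724/289 = 37809246916

37809246916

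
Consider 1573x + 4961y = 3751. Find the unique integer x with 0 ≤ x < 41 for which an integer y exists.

Reduce mod 4961: 1573x ≡ 3751 (mod 4961). With g = gcd(1573, 4961) = 121 dividing 3751, divide through: 13x ≡ 31 (mod 41).
Since gcd(13, 41) = 1, x ≡ 31·(13)⁻¹ ≡ 15 (mod 41). Smallest non-negative: 15.

15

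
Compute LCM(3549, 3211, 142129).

lcm(3549, 3211) = 3549·3211/gcd = 11395839/169 = 67431
lcm(67431, 142129) = 67431·142129/gcd = 9583900599/169 = 56709471

56709471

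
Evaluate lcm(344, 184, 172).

7912

lcm(344, 184) = 344·184/gcd = 63296/8 = 7912
lcm(7912, 172) = 7912·172/gcd = 1360864/172 = 7912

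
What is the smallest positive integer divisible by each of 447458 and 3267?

447458 = 2 · 11² · 43²; 3267 = 3³ · 11²
max exponents: 2 · 3³ · 11² · 43² = 12081366

12081366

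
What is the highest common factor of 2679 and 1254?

57

2679 = 3 · 19 · 47
1254 = 2 · 3 · 11 · 19
Common: 3 · 19 = 57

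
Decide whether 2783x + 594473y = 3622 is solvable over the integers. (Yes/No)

No

By Bézout, 2783x + 594473y = 3622 has integer solutions iff gcd(2783, 594473) | 3622.
Euclid: 594473 = 213·2783 + 1694; 2783 = 1·1694 + 1089; 1694 = 1·1089 + 605; 1089 = 1·605 + 484; 605 = 1·484 + 121; 484 = 4·121 + 0. gcd = 121; 3622 mod 121 = 113. No.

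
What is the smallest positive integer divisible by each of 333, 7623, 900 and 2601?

8151273900

333 = 3² · 37; 7623 = 3² · 7 · 11²; 900 = 2² · 3² · 5²; 2601 = 3² · 17²
lcm takes max exponent of each prime: 2² · 3² · 5² · 7 · 11² · 17² · 37 = 8151273900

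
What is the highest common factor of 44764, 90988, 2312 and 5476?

gcd(44764, 90988): 90988 = 2·44764 + 1460; 44764 = 30·1460 + 964; 1460 = 1·964 + 496; 964 = 1·496 + 468; 496 = 1·468 + 28; 468 = 16·28 + 20; 28 = 1·20 + 8; 20 = 2·8 + 4; 8 = 2·4 + 0 → 4
gcd(4, 2312): 2312 = 578·4 + 0 → 4
gcd(4, 5476): 5476 = 1369·4 + 0 → 4

4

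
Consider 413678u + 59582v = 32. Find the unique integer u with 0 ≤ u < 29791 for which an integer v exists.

20387

gcd(413678, 59582) = 2 (Euclid: 413678 = 6·59582 + 56186; 59582 = 1·56186 + 3396; 56186 = 16·3396 + 1850; 3396 = 1·1850 + 1546; 1850 = 1·1546 + 304; 1546 = 5·304 + 26; 304 = 11·26 + 18; 26 = 1·18 + 8; 18 = 2·8 + 2; 8 = 4·2 + 0), and 2 | 32.
Extended Euclid: 413678·(6860) + 59582·(-47629) = 2. Scale by 16: u₀ = 109760.
General solution u = u₀ + 29791t; reducing mod 29791 gives u = 20387 (and v = -141547).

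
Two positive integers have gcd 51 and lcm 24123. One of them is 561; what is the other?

m·n = gcd·lcm = 51·24123 = 1230273, so n = 1230273/561 = 2193.

2193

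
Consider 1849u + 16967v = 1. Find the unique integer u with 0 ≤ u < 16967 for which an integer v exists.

6818

gcd(1849, 16967) = 1 (Euclid: 16967 = 9·1849 + 326; 1849 = 5·326 + 219; 326 = 1·219 + 107; 219 = 2·107 + 5; 107 = 21·5 + 2; 5 = 2·2 + 1; 2 = 2·1 + 0), and 1 | 1.
Extended Euclid: 1849·(6818) + 16967·(-743) = 1. Scale by 1: u₀ = 6818.
General solution u = u₀ + 16967t; reducing mod 16967 gives u = 6818 (and v = -743).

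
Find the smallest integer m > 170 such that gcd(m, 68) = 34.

238

Multiples of 34 above 170: 34·6, 34·7, … . Need the cofactor coprime to 68/34 = 2.
Checking s = 6, 7, … the first with gcd(s, 2) = 1 is s = 7, giving 238.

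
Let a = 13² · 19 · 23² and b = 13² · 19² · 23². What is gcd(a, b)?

1698619

min exponent per shared prime: 13² · 19 · 23² = 1698619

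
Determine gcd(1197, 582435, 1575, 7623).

63

gcd(1197, 582435): 582435 = 486·1197 + 693; 1197 = 1·693 + 504; 693 = 1·504 + 189; 504 = 2·189 + 126; 189 = 1·126 + 63; 126 = 2·63 + 0 → 63
gcd(63, 1575): 1575 = 25·63 + 0 → 63
gcd(63, 7623): 7623 = 121·63 + 0 → 63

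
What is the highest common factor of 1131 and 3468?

Euclid: 3468 = 3·1131 + 75; 1131 = 15·75 + 6; 75 = 12·6 + 3; 6 = 2·3 + 0. Last nonzero remainder: 3.

3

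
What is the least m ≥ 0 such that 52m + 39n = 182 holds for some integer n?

2

Reduce mod 39: 52m ≡ 182 (mod 39). With g = gcd(52, 39) = 13 dividing 182, divide through: 4m ≡ 14 (mod 3).
Since gcd(4, 3) = 1, m ≡ 14·(4)⁻¹ ≡ 2 (mod 3). Smallest non-negative: 2.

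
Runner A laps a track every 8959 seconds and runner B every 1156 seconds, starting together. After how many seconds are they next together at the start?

35836

gcd first: 8959 = 7·1156 + 867; 1156 = 1·867 + 289; 867 = 3·289 + 0 → gcd = 289
lcm = 8959·1156/gcd = 10356604/289 = 35836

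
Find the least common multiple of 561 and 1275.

gcd first: 1275 = 2·561 + 153; 561 = 3·153 + 102; 153 = 1·102 + 51; 102 = 2·51 + 0 → gcd = 51
lcm = 561·1275/gcd = 715275/51 = 14025

14025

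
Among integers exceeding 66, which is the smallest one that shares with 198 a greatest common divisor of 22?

Multiples of 22 above 66: 22·4, 22·5, … . Need the cofactor coprime to 198/22 = 9.
Checking s = 4, 5, … the first with gcd(s, 9) = 1 is s = 4, giving 88.

88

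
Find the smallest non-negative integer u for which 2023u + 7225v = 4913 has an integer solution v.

Reduce mod 7225: 2023u ≡ 4913 (mod 7225). With g = gcd(2023, 7225) = 289 dividing 4913, divide through: 7u ≡ 17 (mod 25).
Since gcd(7, 25) = 1, u ≡ 17·(7)⁻¹ ≡ 6 (mod 25). Smallest non-negative: 6.

6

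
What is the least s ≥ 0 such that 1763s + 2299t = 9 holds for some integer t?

Euclid: 2299 = 1·1763 + 536; 1763 = 3·536 + 155; 536 = 3·155 + 71; 155 = 2·71 + 13; 71 = 5·13 + 6; 13 = 2·6 + 1; 6 = 6·1 + 0 → gcd = 1; 9 = 1·9.
Back-substitution yields 1763·(356) + 2299·(-273) = 1, so one solution is s = 356·9 = 3204, t = -273·9 = -2457.
Solutions in s differ by 2299/1 = 2299; the one in [0, 2299) is 3204 mod 2299 = 905.

905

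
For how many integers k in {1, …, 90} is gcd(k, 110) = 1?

33

110 = 2·5·11. Inclusion–exclusion on these primes:
90 − ⌊90/2⌋ − ⌊90/5⌋ − ⌊90/11⌋ + ⌊90/10⌋ + ⌊90/22⌋ + ⌊90/55⌋ − ⌊90/110⌋ = 33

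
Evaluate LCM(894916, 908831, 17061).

894916 = 2² · 11² · 43²; 908831 = 7 · 11² · 29 · 37; 17061 = 3 · 11² · 47
lcm takes max exponent of each prime: 2² · 3 · 7 · 11² · 29 · 37 · 43² · 47 = 947761684716

947761684716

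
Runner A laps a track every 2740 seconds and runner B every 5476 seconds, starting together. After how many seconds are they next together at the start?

3751060

2740 = 2² · 5 · 137; 5476 = 2² · 37²
max exponents: 2² · 5 · 37² · 137 = 3751060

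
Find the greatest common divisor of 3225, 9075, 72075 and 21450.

3225 = 3 · 5² · 43; 9075 = 3 · 5² · 11²; 72075 = 3 · 5² · 31²; 21450 = 2 · 3 · 5² · 11 · 13
gcd takes min exponent of each prime: 3 · 5² = 75

75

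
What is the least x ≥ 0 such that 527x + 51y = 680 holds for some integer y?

gcd(527, 51) = 17 (Euclid: 527 = 10·51 + 17; 51 = 3·17 + 0), and 17 | 680.
Extended Euclid: 527·(1) + 51·(-10) = 17. Scale by 40: x₀ = 40.
General solution x = x₀ + 3t; reducing mod 3 gives x = 1 (and y = 3).

1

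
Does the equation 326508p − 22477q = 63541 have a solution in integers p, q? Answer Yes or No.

No

gcd(326508, 22477): 326508 = 14·22477 + 11830; 22477 = 1·11830 + 10647; 11830 = 1·10647 + 1183; 10647 = 9·1183 + 0 → 1183
1183 does not divide 63541, so a solution does not exist.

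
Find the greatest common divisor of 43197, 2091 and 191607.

gcd(43197, 2091): 43197 = 20·2091 + 1377; 2091 = 1·1377 + 714; 1377 = 1·714 + 663; 714 = 1·663 + 51; 663 = 13·51 + 0 → 51
gcd(51, 191607): 191607 = 3757·51 + 0 → 51

51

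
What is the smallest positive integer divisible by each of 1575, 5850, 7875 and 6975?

6347250

1575 = 3² · 5² · 7; 5850 = 2 · 3² · 5² · 13; 7875 = 3² · 5³ · 7; 6975 = 3² · 5² · 31
lcm takes max exponent of each prime: 2 · 3² · 5³ · 7 · 13 · 31 = 6347250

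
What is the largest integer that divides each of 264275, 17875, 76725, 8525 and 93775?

gcd(264275, 17875): 264275 = 14·17875 + 14025; 17875 = 1·14025 + 3850; 14025 = 3·3850 + 2475; 3850 = 1·2475 + 1375; 2475 = 1·1375 + 1100; 1375 = 1·1100 + 275; 1100 = 4·275 + 0 → 275
gcd(275, 76725): 76725 = 279·275 + 0 → 275
gcd(275, 8525): 8525 = 31·275 + 0 → 275
gcd(275, 93775): 93775 = 341·275 + 0 → 275

275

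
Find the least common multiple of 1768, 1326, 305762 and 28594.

40114751352

1768 = 2³ · 13 · 17; 1326 = 2 · 3 · 13 · 17; 305762 = 2 · 17² · 23²; 28594 = 2 · 17 · 29²
lcm takes max exponent of each prime: 2³ · 3 · 13 · 17² · 23² · 29² = 40114751352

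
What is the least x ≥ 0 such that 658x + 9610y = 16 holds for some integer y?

4732

Euclid: 9610 = 14·658 + 398; 658 = 1·398 + 260; 398 = 1·260 + 138; 260 = 1·138 + 122; 138 = 1·122 + 16; 122 = 7·16 + 10; 16 = 1·10 + 6; 10 = 1·6 + 4; 6 = 1·4 + 2; 4 = 2·2 + 0 → gcd = 2; 16 = 2·8.
Back-substitution yields 658·(-1811) + 9610·(124) = 2, so one solution is x = -1811·8 = -14488, y = 124·8 = 992.
Solutions in x differ by 9610/2 = 4805; the one in [0, 4805) is -14488 mod 4805 = 4732.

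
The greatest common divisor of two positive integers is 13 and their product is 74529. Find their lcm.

gcd·lcm = product, so lcm = 74529/13 = 5733.

5733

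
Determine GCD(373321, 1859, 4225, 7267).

169

373321 = 13² · 47²; 1859 = 11 · 13²; 4225 = 5² · 13²; 7267 = 13² · 43
gcd takes min exponent of each prime: 13² = 169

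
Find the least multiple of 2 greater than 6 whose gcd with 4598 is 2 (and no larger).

8

4598 = 2·2299. Any x with gcd(x, 4598) = 2 is a multiple of 2, say 2s, with s coprime to 2299.
Need s > 6/2, so s ≥ 4. First s ≥ 4 with gcd(s, 2299) = 1 is s = 4. Thus x = 2·4 = 8.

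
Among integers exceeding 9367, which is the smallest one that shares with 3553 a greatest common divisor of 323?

gcd(k, 3553) = 323 forces 323 | k; write k = 323s. Then gcd(323s, 323·11) = 323·gcd(s, 11), so need gcd(s, 11) = 1.
323s > 9367 gives s ≥ 30. The least s ≥ 30 coprime to 11 is 30, so k = 323·30 = 9690.

9690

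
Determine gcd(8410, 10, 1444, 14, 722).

gcd(8410, 10): 8410 = 841·10 + 0 → 10
gcd(10, 1444): 1444 = 144·10 + 4; 10 = 2·4 + 2; 4 = 2·2 + 0 → 2
gcd(2, 14): 14 = 7·2 + 0 → 2
gcd(2, 722): 722 = 361·2 + 0 → 2

2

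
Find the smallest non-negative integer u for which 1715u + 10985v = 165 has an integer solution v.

615

gcd(1715, 10985) = 5 (Euclid: 10985 = 6·1715 + 695; 1715 = 2·695 + 325; 695 = 2·325 + 45; 325 = 7·45 + 10; 45 = 4·10 + 5; 10 = 2·5 + 0), and 5 | 165.
Extended Euclid: 1715·(-980) + 10985·(153) = 5. Scale by 33: u₀ = -32340.
General solution u = u₀ + 2197t; reducing mod 2197 gives u = 615 (and v = -96).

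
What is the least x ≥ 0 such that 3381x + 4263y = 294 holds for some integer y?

19

gcd(3381, 4263) = 147 (Euclid: 4263 = 1·3381 + 882; 3381 = 3·882 + 735; 882 = 1·735 + 147; 735 = 5·147 + 0), and 147 | 294.
Extended Euclid: 3381·(-5) + 4263·(4) = 147. Scale by 2: x₀ = -10.
General solution x = x₀ + 29t; reducing mod 29 gives x = 19 (and y = -15).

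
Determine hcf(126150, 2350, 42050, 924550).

50

126150 = 2 · 3 · 5² · 29²; 2350 = 2 · 5² · 47; 42050 = 2 · 5² · 29²; 924550 = 2 · 5² · 11 · 41²
gcd takes min exponent of each prime: 2 · 5² = 50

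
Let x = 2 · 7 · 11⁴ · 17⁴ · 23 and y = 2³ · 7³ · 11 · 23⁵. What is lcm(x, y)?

21596815257066869512

max exponent per prime: 2³ · 7³ · 11⁴ · 17⁴ · 23⁵ = 21596815257066869512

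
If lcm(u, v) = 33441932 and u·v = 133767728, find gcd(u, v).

4

From gcd × lcm = uv: gcd = 133767728 / 33441932 = 4.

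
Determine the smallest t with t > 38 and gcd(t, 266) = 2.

Multiples of 2 above 38: 2·20, 2·21, … . Need the cofactor coprime to 266/2 = 133.
Checking s = 20, 21, … the first with gcd(s, 133) = 1 is s = 20, giving 40.

40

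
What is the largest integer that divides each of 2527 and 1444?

361

2527 = 7 · 19²
1444 = 2² · 19²
Common: 19² = 361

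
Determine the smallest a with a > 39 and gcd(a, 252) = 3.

gcd(a, 252) = 3 forces 3 | a; write a = 3s. Then gcd(3s, 3·84) = 3·gcd(s, 84), so need gcd(s, 84) = 1.
3s > 39 gives s ≥ 14. The least s ≥ 14 coprime to 84 is 17, so a = 3·17 = 51.

51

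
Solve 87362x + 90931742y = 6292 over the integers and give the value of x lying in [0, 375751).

256052

Euclid: 90931742 = 1040·87362 + 75262; 87362 = 1·75262 + 12100; 75262 = 6·12100 + 2662; 12100 = 4·2662 + 1452; 2662 = 1·1452 + 1210; 1452 = 1·1210 + 242; 1210 = 5·242 + 0 → gcd = 242; 6292 = 242·26.
Back-substitution yields 87362·(67656) + 90931742·(-65) = 242, so one solution is x = 67656·26 = 1759056, y = -65·26 = -1690.
Solutions in x differ by 90931742/242 = 375751; the one in [0, 375751) is 1759056 mod 375751 = 256052.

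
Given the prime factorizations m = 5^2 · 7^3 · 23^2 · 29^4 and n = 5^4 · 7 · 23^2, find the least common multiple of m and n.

80208759754375

max exponent per prime: 5^4 · 7^3 · 23^2 · 29^4 = 80208759754375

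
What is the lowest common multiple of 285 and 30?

570

gcd first: 285 = 9·30 + 15; 30 = 2·15 + 0 → gcd = 15
lcm = 285·30/gcd = 8550/15 = 570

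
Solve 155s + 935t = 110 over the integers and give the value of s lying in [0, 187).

55

gcd(155, 935) = 5 (Euclid: 935 = 6·155 + 5; 155 = 31·5 + 0), and 5 | 110.
Extended Euclid: 155·(-6) + 935·(1) = 5. Scale by 22: s₀ = -132.
General solution s = s₀ + 187k; reducing mod 187 gives s = 55 (and t = -9).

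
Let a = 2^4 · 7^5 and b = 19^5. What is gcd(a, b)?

1

min exponent per shared prime: (none) = 1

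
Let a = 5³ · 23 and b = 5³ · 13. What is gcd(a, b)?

125

min exponent per shared prime: 5³ = 125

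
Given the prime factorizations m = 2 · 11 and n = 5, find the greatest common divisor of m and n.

1

min exponent per shared prime: (none) = 1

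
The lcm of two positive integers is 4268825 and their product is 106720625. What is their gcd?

25

gcd·lcm = product, so gcd = 106720625/4268825 = 25.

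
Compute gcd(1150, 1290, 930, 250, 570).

gcd(1150, 1290): 1290 = 1·1150 + 140; 1150 = 8·140 + 30; 140 = 4·30 + 20; 30 = 1·20 + 10; 20 = 2·10 + 0 → 10
gcd(10, 930): 930 = 93·10 + 0 → 10
gcd(10, 250): 250 = 25·10 + 0 → 10
gcd(10, 570): 570 = 57·10 + 0 → 10

10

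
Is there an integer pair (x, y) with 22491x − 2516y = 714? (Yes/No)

By Bézout, 22491x − 2516y = 714 has integer solutions iff gcd(22491, 2516) | 714.
Euclid: 22491 = 8·2516 + 2363; 2516 = 1·2363 + 153; 2363 = 15·153 + 68; 153 = 2·68 + 17; 68 = 4·17 + 0. gcd = 17; 714 mod 17 = 0. Yes.

Yes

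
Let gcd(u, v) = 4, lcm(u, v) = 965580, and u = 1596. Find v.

2420

u·v = gcd·lcm = 4·965580 = 3862320, so v = 3862320/1596 = 2420.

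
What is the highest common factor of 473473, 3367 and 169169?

91

473473 = 7 · 11² · 13 · 43; 3367 = 7 · 13 · 37; 169169 = 7 · 11 · 13³
gcd takes min exponent of each prime: 7 · 13 = 91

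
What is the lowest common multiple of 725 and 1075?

gcd first: 1075 = 1·725 + 350; 725 = 2·350 + 25; 350 = 14·25 + 0 → gcd = 25
lcm = 725·1075/gcd = 779375/25 = 31175

31175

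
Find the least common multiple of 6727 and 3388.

3255868

gcd first: 6727 = 1·3388 + 3339; 3388 = 1·3339 + 49; 3339 = 68·49 + 7; 49 = 7·7 + 0 → gcd = 7
lcm = 6727·3388/gcd = 22791076/7 = 3255868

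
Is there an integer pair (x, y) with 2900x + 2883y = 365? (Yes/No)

Yes

By Bézout, 2900x + 2883y = 365 has integer solutions iff gcd(2900, 2883) | 365.
Euclid: 2900 = 1·2883 + 17; 2883 = 169·17 + 10; 17 = 1·10 + 7; 10 = 1·7 + 3; 7 = 2·3 + 1; 3 = 3·1 + 0. gcd = 1; 365 mod 1 = 0. Yes.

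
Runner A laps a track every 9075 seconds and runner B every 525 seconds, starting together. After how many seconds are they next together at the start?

gcd first: 9075 = 17·525 + 150; 525 = 3·150 + 75; 150 = 2·75 + 0 → gcd = 75
lcm = 9075·525/gcd = 4764375/75 = 63525

63525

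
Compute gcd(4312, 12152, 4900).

gcd(4312, 12152): 12152 = 2·4312 + 3528; 4312 = 1·3528 + 784; 3528 = 4·784 + 392; 784 = 2·392 + 0 → 392
gcd(392, 4900): 4900 = 12·392 + 196; 392 = 2·196 + 0 → 196

196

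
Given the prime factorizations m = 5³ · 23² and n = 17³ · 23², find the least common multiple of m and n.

324872125

max exponent per prime: 5³ · 17³ · 23² = 324872125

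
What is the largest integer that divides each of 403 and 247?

403 = 13 · 31
247 = 13 · 19
Common: 13 = 13

13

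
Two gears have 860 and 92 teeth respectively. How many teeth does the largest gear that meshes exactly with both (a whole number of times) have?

4

860 = 2² · 5 · 43
92 = 2² · 23
Common: 2² = 4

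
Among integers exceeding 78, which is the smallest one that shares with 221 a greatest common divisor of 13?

gcd(t, 221) = 13 forces 13 | t; write t = 13s. Then gcd(13s, 13·17) = 13·gcd(s, 17), so need gcd(s, 17) = 1.
13s > 78 gives s ≥ 7. The least s ≥ 7 coprime to 17 is 7, so t = 13·7 = 91.

91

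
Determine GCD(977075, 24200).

3025

977075 = 5² · 11² · 17 · 19
24200 = 2³ · 5² · 11²
Common: 5² · 11² = 3025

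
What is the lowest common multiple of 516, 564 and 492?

lcm(516, 564) = 516·564/gcd = 291024/12 = 24252
lcm(24252, 492) = 24252·492/gcd = 11931984/12 = 994332

994332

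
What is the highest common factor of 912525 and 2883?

3

912525 = 3 · 5² · 23³
2883 = 3 · 31²
Common: 3 = 3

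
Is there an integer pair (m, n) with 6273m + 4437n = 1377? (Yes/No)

Yes

By Bézout, 6273m + 4437n = 1377 has integer solutions iff gcd(6273, 4437) | 1377.
Euclid: 6273 = 1·4437 + 1836; 4437 = 2·1836 + 765; 1836 = 2·765 + 306; 765 = 2·306 + 153; 306 = 2·153 + 0. gcd = 153; 1377 mod 153 = 0. Yes.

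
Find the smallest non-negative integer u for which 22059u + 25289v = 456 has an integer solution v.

Euclid: 25289 = 1·22059 + 3230; 22059 = 6·3230 + 2679; 3230 = 1·2679 + 551; 2679 = 4·551 + 475; 551 = 1·475 + 76; 475 = 6·76 + 19; 76 = 4·19 + 0 → gcd = 19; 456 = 19·24.
Back-substitution yields 22059·(321) + 25289·(-280) = 19, so one solution is u = 321·24 = 7704, v = -280·24 = -6720.
Solutions in u differ by 25289/19 = 1331; the one in [0, 1331) is 7704 mod 1331 = 1049.

1049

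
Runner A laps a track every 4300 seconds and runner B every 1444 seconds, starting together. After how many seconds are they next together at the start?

1552300

4300 = 2² · 5² · 43; 1444 = 2² · 19²
max exponents: 2² · 5² · 19² · 43 = 1552300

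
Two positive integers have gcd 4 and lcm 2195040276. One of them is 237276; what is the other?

37004

p·q = gcd·lcm = 4·2195040276 = 8780161104, so q = 8780161104/237276 = 37004.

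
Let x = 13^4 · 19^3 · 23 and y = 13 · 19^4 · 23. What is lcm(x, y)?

max exponent per prime: 13^4 · 19^4 · 23 = 85608255863

85608255863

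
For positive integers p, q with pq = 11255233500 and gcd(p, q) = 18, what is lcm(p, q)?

Since gcd(p,q)·lcm(p,q) = pq, lcm = 11255233500/18 = 625290750.

625290750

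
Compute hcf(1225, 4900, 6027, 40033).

49

gcd(1225, 4900): 4900 = 4·1225 + 0 → 1225
gcd(1225, 6027): 6027 = 4·1225 + 1127; 1225 = 1·1127 + 98; 1127 = 11·98 + 49; 98 = 2·49 + 0 → 49
gcd(49, 40033): 40033 = 817·49 + 0 → 49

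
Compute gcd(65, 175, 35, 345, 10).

gcd(65, 175): 175 = 2·65 + 45; 65 = 1·45 + 20; 45 = 2·20 + 5; 20 = 4·5 + 0 → 5
gcd(5, 35): 35 = 7·5 + 0 → 5
gcd(5, 345): 345 = 69·5 + 0 → 5
gcd(5, 10): 10 = 2·5 + 0 → 5

5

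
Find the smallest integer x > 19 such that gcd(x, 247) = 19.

38

247 = 19·13. Any x with gcd(x, 247) = 19 is a multiple of 19, say 19s, with s coprime to 13.
Need s > 19/19, so s ≥ 2. First s ≥ 2 with gcd(s, 13) = 1 is s = 2. Thus x = 19·2 = 38.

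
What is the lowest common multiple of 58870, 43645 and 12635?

58870 = 2 · 5 · 7 · 29²; 43645 = 5 · 7 · 29 · 43; 12635 = 5 · 7 · 19²
lcm takes max exponent of each prime: 2 · 5 · 7 · 19² · 29² · 43 = 913839010

913839010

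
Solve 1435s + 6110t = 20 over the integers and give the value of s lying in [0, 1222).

gcd(1435, 6110) = 5 (Euclid: 6110 = 4·1435 + 370; 1435 = 3·370 + 325; 370 = 1·325 + 45; 325 = 7·45 + 10; 45 = 4·10 + 5; 10 = 2·5 + 0), and 5 | 20.
Extended Euclid: 1435·(-545) + 6110·(128) = 5. Scale by 4: s₀ = -2180.
General solution s = s₀ + 1222k; reducing mod 1222 gives s = 264 (and t = -62).

264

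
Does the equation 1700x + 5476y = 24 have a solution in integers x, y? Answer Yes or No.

By Bézout, 1700x + 5476y = 24 has integer solutions iff gcd(1700, 5476) | 24.
Euclid: 5476 = 3·1700 + 376; 1700 = 4·376 + 196; 376 = 1·196 + 180; 196 = 1·180 + 16; 180 = 11·16 + 4; 16 = 4·4 + 0. gcd = 4; 24 mod 4 = 0. Yes.

Yes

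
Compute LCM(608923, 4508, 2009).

608923 = 7² · 17² · 43; 4508 = 2² · 7² · 23; 2009 = 7² · 41
lcm takes max exponent of each prime: 2² · 7² · 17² · 23 · 41 · 43 = 2296857556

2296857556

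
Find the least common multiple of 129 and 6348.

272964

gcd first: 6348 = 49·129 + 27; 129 = 4·27 + 21; 27 = 1·21 + 6; 21 = 3·6 + 3; 6 = 2·3 + 0 → gcd = 3
lcm = 129·6348/gcd = 818892/3 = 272964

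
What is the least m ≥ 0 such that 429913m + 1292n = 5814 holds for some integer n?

Euclid: 429913 = 332·1292 + 969; 1292 = 1·969 + 323; 969 = 3·323 + 0 → gcd = 323; 5814 = 323·18.
Back-substitution yields 429913·(-1) + 1292·(333) = 323, so one solution is m = -1·18 = -18, n = 333·18 = 5994.
Solutions in m differ by 1292/323 = 4; the one in [0, 4) is -18 mod 4 = 2.

2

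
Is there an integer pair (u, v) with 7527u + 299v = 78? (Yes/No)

Yes

gcd(7527, 299): 7527 = 25·299 + 52; 299 = 5·52 + 39; 52 = 1·39 + 13; 39 = 3·13 + 0 → 13
13 divides 78, so a solution exists.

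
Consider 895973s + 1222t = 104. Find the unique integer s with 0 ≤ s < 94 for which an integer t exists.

Reduce mod 1222: 895973s ≡ 104 (mod 1222). With g = gcd(895973, 1222) = 13 dividing 104, divide through: 68921s ≡ 8 (mod 94).
Since gcd(68921, 94) = 1, s ≡ 8·(68921)⁻¹ ≡ 40 (mod 94). Smallest non-negative: 40.

40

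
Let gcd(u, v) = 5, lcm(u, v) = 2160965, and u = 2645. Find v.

Using uv = gcd(u,v)·lcm(u,v) = 5·2160965 = 10804825, we get v = 10804825/2645 = 4085.

4085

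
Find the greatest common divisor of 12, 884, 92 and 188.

4

gcd(12, 884): 884 = 73·12 + 8; 12 = 1·8 + 4; 8 = 2·4 + 0 → 4
gcd(4, 92): 92 = 23·4 + 0 → 4
gcd(4, 188): 188 = 47·4 + 0 → 4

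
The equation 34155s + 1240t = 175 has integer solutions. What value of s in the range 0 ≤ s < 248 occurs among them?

Euclid: 34155 = 27·1240 + 675; 1240 = 1·675 + 565; 675 = 1·565 + 110; 565 = 5·110 + 15; 110 = 7·15 + 5; 15 = 3·5 + 0 → gcd = 5; 175 = 5·35.
Back-substitution yields 34155·(79) + 1240·(-2176) = 5, so one solution is s = 79·35 = 2765, t = -2176·35 = -76160.
Solutions in s differ by 1240/5 = 248; the one in [0, 248) is 2765 mod 248 = 37.

37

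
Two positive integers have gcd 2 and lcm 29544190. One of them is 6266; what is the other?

Using pq = gcd(p,q)·lcm(p,q) = 2·29544190 = 59088380, we get q = 59088380/6266 = 9430.

9430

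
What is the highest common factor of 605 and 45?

605 = 5 · 11²
45 = 3² · 5
Common: 5 = 5

5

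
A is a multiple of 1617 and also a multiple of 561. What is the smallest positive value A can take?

27489

gcd first: 1617 = 2·561 + 495; 561 = 1·495 + 66; 495 = 7·66 + 33; 66 = 2·33 + 0 → gcd = 33
lcm = 1617·561/gcd = 907137/33 = 27489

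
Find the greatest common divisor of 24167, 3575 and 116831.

24167 = 11 · 13³; 3575 = 5² · 11 · 13; 116831 = 11 · 13 · 19 · 43
gcd takes min exponent of each prime: 11 · 13 = 143

143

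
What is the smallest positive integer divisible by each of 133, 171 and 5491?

lcm(133, 171) = 133·171/gcd = 22743/19 = 1197
lcm(1197, 5491) = 1197·5491/gcd = 6572727/19 = 345933

345933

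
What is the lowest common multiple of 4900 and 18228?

4900 = 2² · 5² · 7²; 18228 = 2² · 3 · 7² · 31
max exponents: 2² · 3 · 5² · 7² · 31 = 455700

455700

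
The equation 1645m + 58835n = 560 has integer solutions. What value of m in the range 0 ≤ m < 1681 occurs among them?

Euclid: 58835 = 35·1645 + 1260; 1645 = 1·1260 + 385; 1260 = 3·385 + 105; 385 = 3·105 + 70; 105 = 1·70 + 35; 70 = 2·35 + 0 → gcd = 35; 560 = 35·16.
Back-substitution yields 1645·(-608) + 58835·(17) = 35, so one solution is m = -608·16 = -9728, n = 17·16 = 272.
Solutions in m differ by 58835/35 = 1681; the one in [0, 1681) is -9728 mod 1681 = 358.

358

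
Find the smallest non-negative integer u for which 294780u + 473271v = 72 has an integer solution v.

84623

Reduce mod 473271: 294780u ≡ 72 (mod 473271). With g = gcd(294780, 473271) = 3 dividing 72, divide through: 98260u ≡ 24 (mod 157757).
Since gcd(98260, 157757) = 1, u ≡ 24·(98260)⁻¹ ≡ 84623 (mod 157757). Smallest non-negative: 84623.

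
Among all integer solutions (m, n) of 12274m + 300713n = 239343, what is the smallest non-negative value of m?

gcd(12274, 300713) = 6137 (Euclid: 300713 = 24·12274 + 6137; 12274 = 2·6137 + 0), and 6137 | 239343.
Extended Euclid: 12274·(-24) + 300713·(1) = 6137. Scale by 39: m₀ = -936.
General solution m = m₀ + 49t; reducing mod 49 gives m = 44 (and n = -1).

44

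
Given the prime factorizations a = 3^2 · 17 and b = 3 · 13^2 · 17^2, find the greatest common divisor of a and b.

51

min exponent per shared prime: 3 · 17 = 51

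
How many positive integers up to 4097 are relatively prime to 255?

Prime factors of 255: 3, 5, 17. Count integers ≤ 4097 divisible by none of them.
By inclusion–exclusion: 4097 − ⌊4097/3⌋ − ⌊4097/5⌋ − ⌊4097/17⌋ + ⌊4097/15⌋ + ⌊4097/51⌋ + ⌊4097/85⌋ − ⌊4097/255⌋ = 2057.

2057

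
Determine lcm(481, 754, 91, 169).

2538718

lcm(481, 754) = 481·754/gcd = 362674/13 = 27898
lcm(27898, 91) = 27898·91/gcd = 2538718/13 = 195286
lcm(195286, 169) = 195286·169/gcd = 33003334/13 = 2538718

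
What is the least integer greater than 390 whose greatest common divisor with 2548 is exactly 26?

Multiples of 26 above 390: 26·16, 26·17, … . Need the cofactor coprime to 2548/26 = 98.
Checking s = 16, 17, … the first with gcd(s, 98) = 1 is s = 17, giving 442.

442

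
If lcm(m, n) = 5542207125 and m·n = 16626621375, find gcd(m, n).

3

gcd·lcm = product, so gcd = 16626621375/5542207125 = 3.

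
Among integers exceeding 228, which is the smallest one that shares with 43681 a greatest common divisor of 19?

247

Multiples of 19 above 228: 19·13, 19·14, … . Need the cofactor coprime to 43681/19 = 2299.
Checking s = 13, 14, … the first with gcd(s, 2299) = 1 is s = 13, giving 247.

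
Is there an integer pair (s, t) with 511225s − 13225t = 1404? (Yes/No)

gcd(511225, 13225): 511225 = 38·13225 + 8675; 13225 = 1·8675 + 4550; 8675 = 1·4550 + 4125; 4550 = 1·4125 + 425; 4125 = 9·425 + 300; 425 = 1·300 + 125; 300 = 2·125 + 50; 125 = 2·50 + 25; 50 = 2·25 + 0 → 25
25 does not divide 1404, so a solution does not exist.

No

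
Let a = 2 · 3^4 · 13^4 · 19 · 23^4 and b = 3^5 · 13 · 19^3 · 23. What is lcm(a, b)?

26642920287124674

max exponent per prime: 2 · 3^5 · 13^4 · 19^3 · 23^4 = 26642920287124674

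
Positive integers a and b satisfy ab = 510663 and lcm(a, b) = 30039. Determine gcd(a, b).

17

From gcd × lcm = ab: gcd = 510663 / 30039 = 17.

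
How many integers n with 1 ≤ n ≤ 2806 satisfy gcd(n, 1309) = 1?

1309 = 7·11·17. Inclusion–exclusion on these primes:
2806 − ⌊2806/7⌋ − ⌊2806/11⌋ − ⌊2806/17⌋ + ⌊2806/77⌋ + ⌊2806/119⌋ + ⌊2806/187⌋ − ⌊2806/1309⌋ = 2058

2058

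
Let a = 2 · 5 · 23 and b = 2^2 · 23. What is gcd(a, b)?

46

min exponent per shared prime: 2 · 23 = 46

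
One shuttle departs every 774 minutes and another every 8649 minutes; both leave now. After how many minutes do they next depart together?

gcd first: 8649 = 11·774 + 135; 774 = 5·135 + 99; 135 = 1·99 + 36; 99 = 2·36 + 27; 36 = 1·27 + 9; 27 = 3·9 + 0 → gcd = 9
lcm = 774·8649/gcd = 6694326/9 = 743814

743814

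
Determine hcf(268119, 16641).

9

268119 = 3² · 31³
16641 = 3² · 43²
Common: 3² = 9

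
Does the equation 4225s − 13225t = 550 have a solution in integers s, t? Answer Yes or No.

Yes

By Bézout, 4225s − 13225t = 550 has integer solutions iff gcd(4225, 13225) | 550.
Euclid: 13225 = 3·4225 + 550; 4225 = 7·550 + 375; 550 = 1·375 + 175; 375 = 2·175 + 25; 175 = 7·25 + 0. gcd = 25; 550 mod 25 = 0. Yes.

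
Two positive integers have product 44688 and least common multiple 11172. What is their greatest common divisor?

gcd·lcm = product, so gcd = 44688/11172 = 4.

4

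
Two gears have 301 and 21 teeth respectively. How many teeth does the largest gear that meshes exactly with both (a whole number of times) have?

301 = 7 · 43
21 = 3 · 7
Common: 7 = 7

7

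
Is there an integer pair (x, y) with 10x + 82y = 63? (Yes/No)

No

gcd(10, 82): 82 = 8·10 + 2; 10 = 5·2 + 0 → 2
2 does not divide 63, so a solution does not exist.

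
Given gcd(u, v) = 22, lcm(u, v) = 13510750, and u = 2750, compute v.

108086

Using uv = gcd(u,v)·lcm(u,v) = 22·13510750 = 297236500, we get v = 297236500/2750 = 108086.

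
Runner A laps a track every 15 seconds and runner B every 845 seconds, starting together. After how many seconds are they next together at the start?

gcd first: 845 = 56·15 + 5; 15 = 3·5 + 0 → gcd = 5
lcm = 15·845/gcd = 12675/5 = 2535

2535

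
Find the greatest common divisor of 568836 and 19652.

568836 = 2² · 3³ · 23 · 229
19652 = 2² · 17³
Common: 2² = 4

4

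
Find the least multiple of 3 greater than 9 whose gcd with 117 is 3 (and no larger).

12

gcd(k, 117) = 3 forces 3 | k; write k = 3s. Then gcd(3s, 3·39) = 3·gcd(s, 39), so need gcd(s, 39) = 1.
3s > 9 gives s ≥ 4. The least s ≥ 4 coprime to 39 is 4, so k = 3·4 = 12.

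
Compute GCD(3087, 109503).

9

Euclid: 109503 = 35·3087 + 1458; 3087 = 2·1458 + 171; 1458 = 8·171 + 90; 171 = 1·90 + 81; 90 = 1·81 + 9; 81 = 9·9 + 0. Last nonzero remainder: 9.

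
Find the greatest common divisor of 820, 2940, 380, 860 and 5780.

20

820 = 2² · 5 · 41; 2940 = 2² · 3 · 5 · 7²; 380 = 2² · 5 · 19; 860 = 2² · 5 · 43; 5780 = 2² · 5 · 17²
gcd takes min exponent of each prime: 2² · 5 = 20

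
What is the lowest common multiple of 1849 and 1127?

2083823

1849 = 43²; 1127 = 7² · 23
max exponents: 7² · 23 · 43² = 2083823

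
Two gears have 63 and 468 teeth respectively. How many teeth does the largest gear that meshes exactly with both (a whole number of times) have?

9

63 = 3² · 7
468 = 2² · 3² · 13
Common: 3² = 9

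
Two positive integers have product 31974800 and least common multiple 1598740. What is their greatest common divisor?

20

From gcd × lcm = pq: gcd = 31974800 / 1598740 = 20.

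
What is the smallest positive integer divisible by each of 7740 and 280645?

434438460

7740 = 2² · 3² · 5 · 43; 280645 = 5 · 37² · 41
max exponents: 2² · 3² · 5 · 37² · 41 · 43 = 434438460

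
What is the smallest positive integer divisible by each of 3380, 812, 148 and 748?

lcm(3380, 812) = 3380·812/gcd = 2744560/4 = 686140
lcm(686140, 148) = 686140·148/gcd = 101548720/4 = 25387180
lcm(25387180, 748) = 25387180·748/gcd = 18989610640/4 = 4747402660

4747402660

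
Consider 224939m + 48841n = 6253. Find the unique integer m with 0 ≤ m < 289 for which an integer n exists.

Euclid: 224939 = 4·48841 + 29575; 48841 = 1·29575 + 19266; 29575 = 1·19266 + 10309; 19266 = 1·10309 + 8957; 10309 = 1·8957 + 1352; 8957 = 6·1352 + 845; 1352 = 1·845 + 507; 845 = 1·507 + 338; 507 = 1·338 + 169; 338 = 2·169 + 0 → gcd = 169; 6253 = 169·37.
Back-substitution yields 224939·(109) + 48841·(-502) = 169, so one solution is m = 109·37 = 4033, n = -502·37 = -18574.
Solutions in m differ by 48841/169 = 289; the one in [0, 289) is 4033 mod 289 = 276.

276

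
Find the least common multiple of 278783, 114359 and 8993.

60495911

lcm(278783, 114359) = 278783·114359/gcd = 31881345097/527 = 60495911
lcm(60495911, 8993) = 60495911·8993/gcd = 544039727623/8993 = 60495911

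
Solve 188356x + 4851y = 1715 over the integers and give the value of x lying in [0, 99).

62

Reduce mod 4851: 188356x ≡ 1715 (mod 4851). With g = gcd(188356, 4851) = 49 dividing 1715, divide through: 3844x ≡ 35 (mod 99).
Since gcd(3844, 99) = 1, x ≡ 35·(3844)⁻¹ ≡ 62 (mod 99). Smallest non-negative: 62.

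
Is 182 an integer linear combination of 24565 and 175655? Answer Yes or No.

gcd(24565, 175655): 175655 = 7·24565 + 3700; 24565 = 6·3700 + 2365; 3700 = 1·2365 + 1335; 2365 = 1·1335 + 1030; 1335 = 1·1030 + 305; 1030 = 3·305 + 115; 305 = 2·115 + 75; 115 = 1·75 + 40; 75 = 1·40 + 35; 40 = 1·35 + 5; 35 = 7·5 + 0 → 5
5 does not divide 182, so a solution does not exist.

No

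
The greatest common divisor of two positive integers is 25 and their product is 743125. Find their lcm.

29725

gcd·lcm = product, so lcm = 743125/25 = 29725.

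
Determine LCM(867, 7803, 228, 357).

867 = 3 · 17²; 7803 = 3³ · 17²; 228 = 2² · 3 · 19; 357 = 3 · 7 · 17
lcm takes max exponent of each prime: 2² · 3³ · 7 · 17² · 19 = 4151196

4151196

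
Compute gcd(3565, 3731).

1

3565 = 5 · 23 · 31
3731 = 7 · 13 · 41
Common: 1 = 1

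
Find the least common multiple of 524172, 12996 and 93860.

102213540

524172 = 2² · 3 · 11² · 19²; 12996 = 2² · 3² · 19²; 93860 = 2² · 5 · 13 · 19²
lcm takes max exponent of each prime: 2² · 3² · 5 · 11² · 13 · 19² = 102213540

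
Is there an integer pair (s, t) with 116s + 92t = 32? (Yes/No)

Yes

gcd(116, 92): 116 = 1·92 + 24; 92 = 3·24 + 20; 24 = 1·20 + 4; 20 = 5·4 + 0 → 4
4 divides 32, so a solution exists.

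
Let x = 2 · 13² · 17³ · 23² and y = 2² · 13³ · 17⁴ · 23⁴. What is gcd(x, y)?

878454226

min exponent per shared prime: 2 · 13² · 17³ · 23² = 878454226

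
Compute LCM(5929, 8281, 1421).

29058029

5929 = 7² · 11²; 8281 = 7² · 13²; 1421 = 7² · 29
lcm takes max exponent of each prime: 7² · 11² · 13² · 29 = 29058029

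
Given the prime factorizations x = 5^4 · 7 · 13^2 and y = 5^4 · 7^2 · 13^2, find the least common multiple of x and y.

max exponent per prime: 5^4 · 7^2 · 13^2 = 5175625

5175625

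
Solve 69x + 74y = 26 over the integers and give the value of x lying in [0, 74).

Reduce mod 74: 69x ≡ 26 (mod 74). With g = gcd(69, 74) = 1 dividing 26, divide through: 69x ≡ 26 (mod 74).
Since gcd(69, 74) = 1, x ≡ 26·(69)⁻¹ ≡ 54 (mod 74). Smallest non-negative: 54.

54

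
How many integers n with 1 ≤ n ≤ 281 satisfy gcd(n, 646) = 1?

126

Prime factors of 646: 2, 17, 19. Count integers ≤ 281 divisible by none of them.
By inclusion–exclusion: 281 − ⌊281/2⌋ − ⌊281/17⌋ − ⌊281/19⌋ + ⌊281/34⌋ + ⌊281/38⌋ + ⌊281/323⌋ − ⌊281/646⌋ = 126.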